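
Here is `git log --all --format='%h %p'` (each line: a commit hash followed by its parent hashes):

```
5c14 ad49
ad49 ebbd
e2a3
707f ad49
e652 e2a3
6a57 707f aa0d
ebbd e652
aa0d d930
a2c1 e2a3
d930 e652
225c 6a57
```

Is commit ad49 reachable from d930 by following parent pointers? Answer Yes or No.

No

Ancestors of d930: {d930, e2a3, e652}.
ad49 is not in that set, so it is not an ancestor of d930.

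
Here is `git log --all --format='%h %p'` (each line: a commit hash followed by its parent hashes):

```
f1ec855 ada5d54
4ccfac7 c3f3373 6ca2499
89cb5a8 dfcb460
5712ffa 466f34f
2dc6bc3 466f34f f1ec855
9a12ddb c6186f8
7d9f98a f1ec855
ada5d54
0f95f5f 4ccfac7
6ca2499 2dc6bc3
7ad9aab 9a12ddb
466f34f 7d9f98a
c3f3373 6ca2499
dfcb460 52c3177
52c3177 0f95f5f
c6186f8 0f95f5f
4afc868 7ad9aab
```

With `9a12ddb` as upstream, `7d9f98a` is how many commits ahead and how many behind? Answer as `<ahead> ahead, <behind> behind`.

0 ahead, 8 behind

Reachable from 7d9f98a: {7d9f98a, ada5d54, f1ec855}.
Reachable from 9a12ddb: {0f95f5f, 2dc6bc3, 466f34f, 4ccfac7, 6ca2499, 7d9f98a, 9a12ddb, ada5d54, c3f3373, c6186f8, f1ec855}.
Only in 7d9f98a's history (ahead): {} — 0.
Only in 9a12ddb's history (behind): {0f95f5f, 2dc6bc3, 466f34f, 4ccfac7, 6ca2499, 9a12ddb, c3f3373, c6186f8} — 8.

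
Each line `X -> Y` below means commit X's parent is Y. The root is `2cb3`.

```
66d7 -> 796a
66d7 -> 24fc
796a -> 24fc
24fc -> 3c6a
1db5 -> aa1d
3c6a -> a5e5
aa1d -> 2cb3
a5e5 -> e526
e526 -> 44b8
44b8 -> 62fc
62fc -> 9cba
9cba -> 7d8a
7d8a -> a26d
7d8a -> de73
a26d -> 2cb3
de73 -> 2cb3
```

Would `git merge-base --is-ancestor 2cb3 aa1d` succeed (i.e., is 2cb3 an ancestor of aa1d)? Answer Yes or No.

Yes

Ancestors of aa1d (commits reachable by following parents): {2cb3, aa1d}.
2cb3 is in that set, so it is an ancestor of aa1d.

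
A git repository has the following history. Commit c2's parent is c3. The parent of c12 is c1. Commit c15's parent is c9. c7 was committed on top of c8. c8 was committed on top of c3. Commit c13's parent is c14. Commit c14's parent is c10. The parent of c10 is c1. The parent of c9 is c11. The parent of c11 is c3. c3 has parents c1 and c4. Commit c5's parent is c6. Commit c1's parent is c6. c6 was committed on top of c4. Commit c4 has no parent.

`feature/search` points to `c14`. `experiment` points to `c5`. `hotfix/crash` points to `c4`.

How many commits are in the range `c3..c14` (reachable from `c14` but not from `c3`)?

Reachable from c14: {c1, c10, c14, c4, c6}.
Reachable from c3: {c1, c3, c4, c6}.
In c14's history but not c3's: {c10, c14} — 2 commits.

2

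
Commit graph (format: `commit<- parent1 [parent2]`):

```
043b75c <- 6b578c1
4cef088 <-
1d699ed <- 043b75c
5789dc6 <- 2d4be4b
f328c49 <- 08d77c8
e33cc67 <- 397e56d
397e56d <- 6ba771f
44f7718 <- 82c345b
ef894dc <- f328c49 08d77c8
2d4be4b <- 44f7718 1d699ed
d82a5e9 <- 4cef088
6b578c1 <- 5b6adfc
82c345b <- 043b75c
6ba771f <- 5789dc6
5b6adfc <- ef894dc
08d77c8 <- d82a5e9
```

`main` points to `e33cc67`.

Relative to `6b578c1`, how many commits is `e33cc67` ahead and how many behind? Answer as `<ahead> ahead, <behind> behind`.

Reachable from e33cc67: {043b75c, 08d77c8, 1d699ed, 2d4be4b, 397e56d, 44f7718, 4cef088, 5789dc6, 5b6adfc, 6b578c1, 6ba771f, 82c345b, d82a5e9, e33cc67, ef894dc, f328c49}.
Reachable from 6b578c1: {08d77c8, 4cef088, 5b6adfc, 6b578c1, d82a5e9, ef894dc, f328c49}.
Only in e33cc67's history (ahead): {043b75c, 1d699ed, 2d4be4b, 397e56d, 44f7718, 5789dc6, 6ba771f, 82c345b, e33cc67} — 9.
Only in 6b578c1's history (behind): {} — 0.

9 ahead, 0 behind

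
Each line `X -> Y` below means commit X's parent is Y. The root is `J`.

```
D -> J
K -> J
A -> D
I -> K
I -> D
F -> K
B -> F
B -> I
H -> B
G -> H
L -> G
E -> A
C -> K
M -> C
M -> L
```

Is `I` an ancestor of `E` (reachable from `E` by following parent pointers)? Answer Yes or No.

Ancestors of E: {A, D, E, J}.
I is not in that set, so it is not an ancestor of E.

No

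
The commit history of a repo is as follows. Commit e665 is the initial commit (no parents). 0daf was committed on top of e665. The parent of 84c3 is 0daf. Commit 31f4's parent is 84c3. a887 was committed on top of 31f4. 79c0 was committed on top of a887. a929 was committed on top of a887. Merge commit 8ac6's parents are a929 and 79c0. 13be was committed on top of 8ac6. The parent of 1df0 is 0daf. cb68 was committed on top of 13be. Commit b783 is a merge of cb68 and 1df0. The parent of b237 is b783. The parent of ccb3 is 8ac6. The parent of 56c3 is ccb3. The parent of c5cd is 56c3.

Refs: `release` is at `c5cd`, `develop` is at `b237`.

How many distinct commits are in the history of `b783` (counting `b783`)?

12

Walking parent pointers from b783: reachable set = {0daf, 13be, 1df0, 31f4, 79c0, 84c3, 8ac6, a887, a929, b783, cb68, e665}.
That is 12 commits.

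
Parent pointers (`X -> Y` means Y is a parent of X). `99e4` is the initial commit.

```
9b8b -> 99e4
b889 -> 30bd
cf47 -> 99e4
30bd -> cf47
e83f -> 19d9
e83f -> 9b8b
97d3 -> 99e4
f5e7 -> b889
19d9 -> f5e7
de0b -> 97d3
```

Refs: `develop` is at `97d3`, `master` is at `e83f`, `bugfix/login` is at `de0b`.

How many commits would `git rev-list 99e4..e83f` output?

7

Reachable from e83f: {19d9, 30bd, 99e4, 9b8b, b889, cf47, e83f, f5e7}.
Reachable from 99e4: {99e4}.
In e83f's history but not 99e4's: {19d9, 30bd, 9b8b, b889, cf47, e83f, f5e7} — 7 commits.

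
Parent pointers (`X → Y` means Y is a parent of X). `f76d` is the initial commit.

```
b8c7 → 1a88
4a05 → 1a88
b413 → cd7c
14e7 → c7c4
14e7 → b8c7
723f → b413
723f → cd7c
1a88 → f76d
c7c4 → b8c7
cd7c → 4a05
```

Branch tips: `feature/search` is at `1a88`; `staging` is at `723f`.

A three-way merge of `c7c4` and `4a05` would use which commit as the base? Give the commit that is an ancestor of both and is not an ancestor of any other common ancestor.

1a88

Ancestors of c7c4: {1a88, b8c7, c7c4, f76d}.
Ancestors of 4a05: {1a88, 4a05, f76d}.
Common ancestors: {1a88, f76d}.
Among these, 1a88 is not an ancestor of any other common ancestor — it is the merge base.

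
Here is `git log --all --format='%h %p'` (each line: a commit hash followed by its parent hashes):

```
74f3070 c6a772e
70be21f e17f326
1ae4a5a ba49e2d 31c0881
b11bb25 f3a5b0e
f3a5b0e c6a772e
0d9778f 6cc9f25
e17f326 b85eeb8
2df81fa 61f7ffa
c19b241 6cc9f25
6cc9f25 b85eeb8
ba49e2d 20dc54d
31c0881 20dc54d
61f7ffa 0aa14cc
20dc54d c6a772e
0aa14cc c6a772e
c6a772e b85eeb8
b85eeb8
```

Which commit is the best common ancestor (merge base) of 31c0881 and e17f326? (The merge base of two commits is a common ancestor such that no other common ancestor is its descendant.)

Ancestors of 31c0881: {20dc54d, 31c0881, b85eeb8, c6a772e}.
Ancestors of e17f326: {b85eeb8, e17f326}.
Common ancestors: {b85eeb8}.
The only common ancestor is b85eeb8, so it is the merge base.

b85eeb8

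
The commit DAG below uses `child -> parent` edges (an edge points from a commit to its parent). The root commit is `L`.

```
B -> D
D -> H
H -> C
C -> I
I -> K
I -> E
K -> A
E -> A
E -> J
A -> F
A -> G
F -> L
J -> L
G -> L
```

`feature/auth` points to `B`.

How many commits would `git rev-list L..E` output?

5

Reachable from E: {A, E, F, G, J, L}.
Reachable from L: {L}.
In E's history but not L's: {A, E, F, G, J} — 5 commits.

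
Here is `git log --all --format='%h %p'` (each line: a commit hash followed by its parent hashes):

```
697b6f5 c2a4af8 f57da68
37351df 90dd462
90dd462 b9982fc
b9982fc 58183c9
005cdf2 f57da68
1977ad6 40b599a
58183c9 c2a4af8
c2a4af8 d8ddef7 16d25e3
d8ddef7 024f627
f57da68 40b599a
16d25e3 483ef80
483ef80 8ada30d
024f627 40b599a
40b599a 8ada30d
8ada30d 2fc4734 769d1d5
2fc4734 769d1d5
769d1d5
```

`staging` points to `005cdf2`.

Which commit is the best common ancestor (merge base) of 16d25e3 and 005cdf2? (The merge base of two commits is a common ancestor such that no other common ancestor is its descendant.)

8ada30d

Ancestors of 16d25e3: {16d25e3, 2fc4734, 483ef80, 769d1d5, 8ada30d}.
Ancestors of 005cdf2: {005cdf2, 2fc4734, 40b599a, 769d1d5, 8ada30d, f57da68}.
Common ancestors: {2fc4734, 769d1d5, 8ada30d}.
Among these, 8ada30d is not an ancestor of any other common ancestor — it is the merge base.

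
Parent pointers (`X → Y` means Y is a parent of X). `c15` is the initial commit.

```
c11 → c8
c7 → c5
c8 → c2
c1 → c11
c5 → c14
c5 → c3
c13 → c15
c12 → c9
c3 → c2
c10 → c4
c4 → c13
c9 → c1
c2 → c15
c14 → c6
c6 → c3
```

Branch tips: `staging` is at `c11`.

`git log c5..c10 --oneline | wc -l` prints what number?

Reachable from c10: {c10, c13, c15, c4}.
Reachable from c5: {c14, c15, c2, c3, c5, c6}.
In c10's history but not c5's: {c10, c13, c4} — 3 commits.

3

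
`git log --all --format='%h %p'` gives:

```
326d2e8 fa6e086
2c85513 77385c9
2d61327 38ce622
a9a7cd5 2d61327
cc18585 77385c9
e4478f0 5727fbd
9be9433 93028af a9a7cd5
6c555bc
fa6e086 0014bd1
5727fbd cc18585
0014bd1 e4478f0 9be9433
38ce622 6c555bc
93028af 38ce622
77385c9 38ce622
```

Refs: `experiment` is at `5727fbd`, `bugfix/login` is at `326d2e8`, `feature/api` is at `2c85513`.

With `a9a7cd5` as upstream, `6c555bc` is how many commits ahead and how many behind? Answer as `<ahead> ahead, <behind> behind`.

0 ahead, 3 behind

Reachable from 6c555bc: {6c555bc}.
Reachable from a9a7cd5: {2d61327, 38ce622, 6c555bc, a9a7cd5}.
Only in 6c555bc's history (ahead): {} — 0.
Only in a9a7cd5's history (behind): {2d61327, 38ce622, a9a7cd5} — 3.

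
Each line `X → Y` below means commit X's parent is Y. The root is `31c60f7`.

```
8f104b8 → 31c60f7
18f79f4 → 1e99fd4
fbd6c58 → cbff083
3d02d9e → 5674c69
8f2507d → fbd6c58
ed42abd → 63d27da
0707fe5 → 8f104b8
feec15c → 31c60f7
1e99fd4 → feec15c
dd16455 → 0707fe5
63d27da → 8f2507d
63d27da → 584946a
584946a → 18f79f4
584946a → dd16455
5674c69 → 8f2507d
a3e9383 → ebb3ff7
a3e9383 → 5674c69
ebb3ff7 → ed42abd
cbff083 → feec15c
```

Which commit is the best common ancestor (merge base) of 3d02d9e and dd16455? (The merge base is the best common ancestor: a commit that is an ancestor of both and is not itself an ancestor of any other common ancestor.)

31c60f7

Ancestors of 3d02d9e: {31c60f7, 3d02d9e, 5674c69, 8f2507d, cbff083, fbd6c58, feec15c}.
Ancestors of dd16455: {0707fe5, 31c60f7, 8f104b8, dd16455}.
Common ancestors: {31c60f7}.
The only common ancestor is 31c60f7, so it is the merge base.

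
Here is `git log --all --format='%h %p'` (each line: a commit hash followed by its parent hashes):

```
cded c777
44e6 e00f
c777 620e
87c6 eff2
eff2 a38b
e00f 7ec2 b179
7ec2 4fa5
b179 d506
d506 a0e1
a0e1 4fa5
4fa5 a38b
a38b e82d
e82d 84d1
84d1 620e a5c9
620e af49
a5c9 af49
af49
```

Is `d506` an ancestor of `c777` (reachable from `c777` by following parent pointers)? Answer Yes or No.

Ancestors of c777: {620e, af49, c777}.
d506 is not in that set, so it is not an ancestor of c777.

No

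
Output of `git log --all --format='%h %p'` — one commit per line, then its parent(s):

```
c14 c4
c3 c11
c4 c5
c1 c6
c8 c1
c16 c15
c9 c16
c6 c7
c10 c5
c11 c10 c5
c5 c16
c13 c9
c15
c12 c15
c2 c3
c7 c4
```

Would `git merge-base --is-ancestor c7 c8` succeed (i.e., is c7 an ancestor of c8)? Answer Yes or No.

Ancestors of c8 (commits reachable by following parents): {c1, c15, c16, c4, c5, c6, c7, c8}.
c7 is in that set, so it is an ancestor of c8.

Yes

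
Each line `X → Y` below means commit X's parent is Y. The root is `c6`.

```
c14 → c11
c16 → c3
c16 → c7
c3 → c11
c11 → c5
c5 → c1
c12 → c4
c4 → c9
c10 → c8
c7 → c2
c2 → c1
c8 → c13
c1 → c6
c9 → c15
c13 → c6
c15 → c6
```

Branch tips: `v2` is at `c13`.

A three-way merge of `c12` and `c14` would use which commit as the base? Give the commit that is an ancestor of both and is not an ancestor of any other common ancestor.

c6

Ancestors of c12: {c12, c15, c4, c6, c9}.
Ancestors of c14: {c1, c11, c14, c5, c6}.
Common ancestors: {c6}.
The only common ancestor is c6, so it is the merge base.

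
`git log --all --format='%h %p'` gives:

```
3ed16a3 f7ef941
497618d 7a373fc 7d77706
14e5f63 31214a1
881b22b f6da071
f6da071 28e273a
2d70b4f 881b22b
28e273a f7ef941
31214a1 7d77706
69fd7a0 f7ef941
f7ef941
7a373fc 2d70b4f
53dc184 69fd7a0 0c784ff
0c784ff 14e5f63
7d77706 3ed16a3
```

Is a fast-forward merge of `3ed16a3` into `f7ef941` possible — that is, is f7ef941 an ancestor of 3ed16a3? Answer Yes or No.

A fast-forward from f7ef941 to 3ed16a3 is possible iff f7ef941 is an ancestor of 3ed16a3.
Ancestors of 3ed16a3: {3ed16a3, f7ef941}.
f7ef941 is among them, so fast-forward is possible.

Yes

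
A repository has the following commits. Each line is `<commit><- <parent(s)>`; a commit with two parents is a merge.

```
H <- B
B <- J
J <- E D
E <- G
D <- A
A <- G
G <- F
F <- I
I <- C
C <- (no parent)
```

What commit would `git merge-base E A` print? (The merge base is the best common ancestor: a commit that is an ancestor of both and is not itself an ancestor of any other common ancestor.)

Ancestors of E: {C, E, F, G, I}.
Ancestors of A: {A, C, F, G, I}.
Common ancestors: {C, F, G, I}.
Among these, G is not an ancestor of any other common ancestor — it is the merge base.

G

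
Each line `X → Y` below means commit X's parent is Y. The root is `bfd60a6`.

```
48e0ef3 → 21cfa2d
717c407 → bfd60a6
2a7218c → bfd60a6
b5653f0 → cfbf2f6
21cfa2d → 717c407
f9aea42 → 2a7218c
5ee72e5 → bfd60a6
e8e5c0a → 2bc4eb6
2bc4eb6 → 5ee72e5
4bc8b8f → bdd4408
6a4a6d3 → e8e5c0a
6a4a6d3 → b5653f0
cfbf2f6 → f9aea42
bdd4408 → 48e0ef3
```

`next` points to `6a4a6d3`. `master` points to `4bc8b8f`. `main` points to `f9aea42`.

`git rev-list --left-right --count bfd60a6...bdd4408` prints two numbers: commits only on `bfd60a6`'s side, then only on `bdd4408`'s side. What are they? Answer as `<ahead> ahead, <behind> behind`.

Reachable from bfd60a6: {bfd60a6}.
Reachable from bdd4408: {21cfa2d, 48e0ef3, 717c407, bdd4408, bfd60a6}.
Only in bfd60a6's history (ahead): {} — 0.
Only in bdd4408's history (behind): {21cfa2d, 48e0ef3, 717c407, bdd4408} — 4.

0 ahead, 4 behind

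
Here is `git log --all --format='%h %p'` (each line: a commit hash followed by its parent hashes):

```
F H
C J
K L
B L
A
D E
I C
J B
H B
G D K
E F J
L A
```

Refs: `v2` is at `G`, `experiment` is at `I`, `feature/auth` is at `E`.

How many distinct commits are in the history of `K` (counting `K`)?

Walking parent pointers from K: reachable set = {A, K, L}.
That is 3 commits.

3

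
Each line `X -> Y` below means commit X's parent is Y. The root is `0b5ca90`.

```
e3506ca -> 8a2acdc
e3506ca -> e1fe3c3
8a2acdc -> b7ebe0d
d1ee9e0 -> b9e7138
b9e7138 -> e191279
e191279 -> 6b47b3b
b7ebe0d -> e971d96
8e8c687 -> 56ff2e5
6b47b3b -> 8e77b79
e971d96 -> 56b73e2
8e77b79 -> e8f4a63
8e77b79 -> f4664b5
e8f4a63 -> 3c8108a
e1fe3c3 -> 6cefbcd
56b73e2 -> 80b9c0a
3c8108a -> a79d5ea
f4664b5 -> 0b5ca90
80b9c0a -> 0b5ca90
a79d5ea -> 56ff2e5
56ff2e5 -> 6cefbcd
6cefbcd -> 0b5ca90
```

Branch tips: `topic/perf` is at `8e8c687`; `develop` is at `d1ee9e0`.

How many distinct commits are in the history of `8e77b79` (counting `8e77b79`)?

8

Walking parent pointers from 8e77b79: reachable set = {0b5ca90, 3c8108a, 56ff2e5, 6cefbcd, 8e77b79, a79d5ea, e8f4a63, f4664b5}.
That is 8 commits.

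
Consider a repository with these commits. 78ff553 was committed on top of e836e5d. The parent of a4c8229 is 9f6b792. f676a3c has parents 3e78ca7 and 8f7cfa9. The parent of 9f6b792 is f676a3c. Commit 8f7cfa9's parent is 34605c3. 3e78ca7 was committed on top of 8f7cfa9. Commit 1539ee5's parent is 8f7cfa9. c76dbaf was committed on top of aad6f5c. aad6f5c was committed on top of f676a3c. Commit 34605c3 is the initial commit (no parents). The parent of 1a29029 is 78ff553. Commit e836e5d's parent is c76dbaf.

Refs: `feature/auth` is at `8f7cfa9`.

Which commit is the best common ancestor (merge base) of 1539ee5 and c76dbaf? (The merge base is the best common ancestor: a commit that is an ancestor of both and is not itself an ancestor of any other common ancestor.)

8f7cfa9

Ancestors of 1539ee5: {1539ee5, 34605c3, 8f7cfa9}.
Ancestors of c76dbaf: {34605c3, 3e78ca7, 8f7cfa9, aad6f5c, c76dbaf, f676a3c}.
Common ancestors: {34605c3, 8f7cfa9}.
Among these, 8f7cfa9 is not an ancestor of any other common ancestor — it is the merge base.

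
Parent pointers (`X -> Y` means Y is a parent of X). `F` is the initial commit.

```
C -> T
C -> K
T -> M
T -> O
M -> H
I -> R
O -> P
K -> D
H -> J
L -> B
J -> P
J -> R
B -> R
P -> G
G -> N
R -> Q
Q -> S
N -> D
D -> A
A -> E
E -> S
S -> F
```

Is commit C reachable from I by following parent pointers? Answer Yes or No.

No

Ancestors of I: {F, I, Q, R, S}.
C is not in that set, so it is not an ancestor of I.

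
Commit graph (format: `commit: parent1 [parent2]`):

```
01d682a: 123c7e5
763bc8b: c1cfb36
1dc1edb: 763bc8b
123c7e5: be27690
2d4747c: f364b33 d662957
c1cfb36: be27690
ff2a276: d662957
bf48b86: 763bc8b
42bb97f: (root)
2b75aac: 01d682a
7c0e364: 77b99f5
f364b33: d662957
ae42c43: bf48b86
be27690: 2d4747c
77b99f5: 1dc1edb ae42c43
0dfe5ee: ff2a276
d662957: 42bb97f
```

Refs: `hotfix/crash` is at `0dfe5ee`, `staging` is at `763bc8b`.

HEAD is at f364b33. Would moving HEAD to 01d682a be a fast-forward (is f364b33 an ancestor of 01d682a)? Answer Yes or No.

Yes

A fast-forward from f364b33 to 01d682a is possible iff f364b33 is an ancestor of 01d682a.
Ancestors of 01d682a: {01d682a, 123c7e5, 2d4747c, 42bb97f, be27690, d662957, f364b33}.
f364b33 is among them, so fast-forward is possible.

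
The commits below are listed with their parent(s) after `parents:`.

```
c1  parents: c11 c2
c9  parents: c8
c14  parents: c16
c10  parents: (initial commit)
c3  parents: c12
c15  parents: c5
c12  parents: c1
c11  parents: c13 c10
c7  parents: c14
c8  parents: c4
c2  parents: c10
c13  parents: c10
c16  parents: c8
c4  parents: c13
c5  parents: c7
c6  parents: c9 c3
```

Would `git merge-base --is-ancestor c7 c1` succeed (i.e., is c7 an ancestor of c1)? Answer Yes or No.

No

Ancestors of c1: {c1, c10, c11, c13, c2}.
c7 is not in that set, so it is not an ancestor of c1.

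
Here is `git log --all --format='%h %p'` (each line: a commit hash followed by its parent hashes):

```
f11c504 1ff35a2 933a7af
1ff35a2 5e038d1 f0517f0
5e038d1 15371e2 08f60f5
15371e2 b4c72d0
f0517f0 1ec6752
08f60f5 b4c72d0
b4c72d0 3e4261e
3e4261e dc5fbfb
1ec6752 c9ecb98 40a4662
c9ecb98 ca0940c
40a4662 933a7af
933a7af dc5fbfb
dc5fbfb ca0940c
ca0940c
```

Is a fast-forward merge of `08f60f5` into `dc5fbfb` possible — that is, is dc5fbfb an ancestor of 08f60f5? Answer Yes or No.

Yes

A fast-forward from dc5fbfb to 08f60f5 is possible iff dc5fbfb is an ancestor of 08f60f5.
Ancestors of 08f60f5: {08f60f5, 3e4261e, b4c72d0, ca0940c, dc5fbfb}.
dc5fbfb is among them, so fast-forward is possible.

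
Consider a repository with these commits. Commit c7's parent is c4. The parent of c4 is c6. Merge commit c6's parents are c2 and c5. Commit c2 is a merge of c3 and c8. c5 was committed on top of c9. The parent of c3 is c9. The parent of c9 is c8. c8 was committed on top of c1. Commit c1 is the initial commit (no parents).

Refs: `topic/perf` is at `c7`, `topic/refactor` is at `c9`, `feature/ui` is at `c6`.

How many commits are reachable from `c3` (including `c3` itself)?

Walking parent pointers from c3: reachable set = {c1, c3, c8, c9}.
That is 4 commits.

4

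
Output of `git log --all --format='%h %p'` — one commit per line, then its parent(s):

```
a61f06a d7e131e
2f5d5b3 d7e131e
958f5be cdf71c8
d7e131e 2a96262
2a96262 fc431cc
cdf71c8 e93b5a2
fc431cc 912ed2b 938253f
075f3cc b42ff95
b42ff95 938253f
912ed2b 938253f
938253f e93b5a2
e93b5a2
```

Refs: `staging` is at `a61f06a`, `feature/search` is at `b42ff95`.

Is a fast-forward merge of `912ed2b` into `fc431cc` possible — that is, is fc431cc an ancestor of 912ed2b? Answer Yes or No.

A fast-forward from fc431cc to 912ed2b is possible iff fc431cc is an ancestor of 912ed2b.
Ancestors of 912ed2b: {912ed2b, 938253f, e93b5a2}.
fc431cc is not among them, so fast-forward is not possible.

No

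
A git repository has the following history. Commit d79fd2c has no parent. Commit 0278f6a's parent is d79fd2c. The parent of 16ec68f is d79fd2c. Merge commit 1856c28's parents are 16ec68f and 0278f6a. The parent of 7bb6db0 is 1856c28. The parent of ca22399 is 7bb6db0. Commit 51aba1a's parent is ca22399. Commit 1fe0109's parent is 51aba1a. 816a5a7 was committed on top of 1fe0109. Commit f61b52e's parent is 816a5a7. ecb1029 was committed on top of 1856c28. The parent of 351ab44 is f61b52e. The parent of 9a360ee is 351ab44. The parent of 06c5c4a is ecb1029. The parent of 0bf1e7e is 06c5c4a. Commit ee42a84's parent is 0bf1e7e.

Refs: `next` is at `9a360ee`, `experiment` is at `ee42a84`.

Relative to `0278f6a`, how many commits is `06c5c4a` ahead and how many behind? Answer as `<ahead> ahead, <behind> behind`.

Reachable from 06c5c4a: {0278f6a, 06c5c4a, 16ec68f, 1856c28, d79fd2c, ecb1029}.
Reachable from 0278f6a: {0278f6a, d79fd2c}.
Only in 06c5c4a's history (ahead): {06c5c4a, 16ec68f, 1856c28, ecb1029} — 4.
Only in 0278f6a's history (behind): {} — 0.

4 ahead, 0 behind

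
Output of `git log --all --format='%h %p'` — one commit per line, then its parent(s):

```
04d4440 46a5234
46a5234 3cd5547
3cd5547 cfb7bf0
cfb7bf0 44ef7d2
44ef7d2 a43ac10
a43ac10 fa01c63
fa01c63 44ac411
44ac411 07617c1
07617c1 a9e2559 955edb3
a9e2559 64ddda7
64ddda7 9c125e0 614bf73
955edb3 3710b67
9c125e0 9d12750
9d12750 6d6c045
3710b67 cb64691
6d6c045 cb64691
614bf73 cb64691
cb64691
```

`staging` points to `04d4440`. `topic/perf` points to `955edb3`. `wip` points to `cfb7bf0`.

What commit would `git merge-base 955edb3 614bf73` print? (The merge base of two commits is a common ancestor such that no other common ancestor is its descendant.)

Ancestors of 955edb3: {3710b67, 955edb3, cb64691}.
Ancestors of 614bf73: {614bf73, cb64691}.
Common ancestors: {cb64691}.
The only common ancestor is cb64691, so it is the merge base.

cb64691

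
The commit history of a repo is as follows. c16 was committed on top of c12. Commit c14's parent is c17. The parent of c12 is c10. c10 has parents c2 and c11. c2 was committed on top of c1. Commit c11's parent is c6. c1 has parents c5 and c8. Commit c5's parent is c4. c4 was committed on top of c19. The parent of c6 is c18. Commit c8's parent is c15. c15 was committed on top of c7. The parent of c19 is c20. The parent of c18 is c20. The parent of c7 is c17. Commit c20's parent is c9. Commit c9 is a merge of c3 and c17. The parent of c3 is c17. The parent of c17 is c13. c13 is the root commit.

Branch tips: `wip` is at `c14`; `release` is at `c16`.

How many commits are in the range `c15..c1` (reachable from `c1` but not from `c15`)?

8

Reachable from c1: {c1, c13, c15, c17, c19, c20, c3, c4, c5, c7, c8, c9}.
Reachable from c15: {c13, c15, c17, c7}.
In c1's history but not c15's: {c1, c19, c20, c3, c4, c5, c8, c9} — 8 commits.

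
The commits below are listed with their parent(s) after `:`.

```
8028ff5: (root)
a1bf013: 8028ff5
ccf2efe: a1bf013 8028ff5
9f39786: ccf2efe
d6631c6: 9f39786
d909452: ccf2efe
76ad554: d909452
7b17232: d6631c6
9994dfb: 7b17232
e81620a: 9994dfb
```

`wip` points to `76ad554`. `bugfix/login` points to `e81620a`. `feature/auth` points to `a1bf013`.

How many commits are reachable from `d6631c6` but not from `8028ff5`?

Reachable from d6631c6: {8028ff5, 9f39786, a1bf013, ccf2efe, d6631c6}.
Reachable from 8028ff5: {8028ff5}.
In d6631c6's history but not 8028ff5's: {9f39786, a1bf013, ccf2efe, d6631c6} — 4 commits.

4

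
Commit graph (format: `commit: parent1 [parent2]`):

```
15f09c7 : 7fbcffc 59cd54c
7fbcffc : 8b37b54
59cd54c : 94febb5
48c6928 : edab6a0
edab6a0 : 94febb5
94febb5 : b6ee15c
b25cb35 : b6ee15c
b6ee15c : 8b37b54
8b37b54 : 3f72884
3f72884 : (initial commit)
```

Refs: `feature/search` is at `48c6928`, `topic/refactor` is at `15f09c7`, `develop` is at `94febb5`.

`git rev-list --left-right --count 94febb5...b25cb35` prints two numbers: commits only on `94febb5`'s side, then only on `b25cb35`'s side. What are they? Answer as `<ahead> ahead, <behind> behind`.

Reachable from 94febb5: {3f72884, 8b37b54, 94febb5, b6ee15c}.
Reachable from b25cb35: {3f72884, 8b37b54, b25cb35, b6ee15c}.
Only in 94febb5's history (ahead): {94febb5} — 1.
Only in b25cb35's history (behind): {b25cb35} — 1.

1 ahead, 1 behind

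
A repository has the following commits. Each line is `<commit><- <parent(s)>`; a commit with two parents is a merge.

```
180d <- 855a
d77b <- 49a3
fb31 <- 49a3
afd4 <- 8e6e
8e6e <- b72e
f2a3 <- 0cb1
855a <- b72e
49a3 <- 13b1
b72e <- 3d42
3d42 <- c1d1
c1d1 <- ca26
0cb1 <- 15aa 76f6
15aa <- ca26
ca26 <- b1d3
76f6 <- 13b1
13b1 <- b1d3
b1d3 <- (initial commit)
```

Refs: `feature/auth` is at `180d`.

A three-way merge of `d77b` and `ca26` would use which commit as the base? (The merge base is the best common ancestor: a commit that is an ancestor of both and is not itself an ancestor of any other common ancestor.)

Ancestors of d77b: {13b1, 49a3, b1d3, d77b}.
Ancestors of ca26: {b1d3, ca26}.
Common ancestors: {b1d3}.
The only common ancestor is b1d3, so it is the merge base.

b1d3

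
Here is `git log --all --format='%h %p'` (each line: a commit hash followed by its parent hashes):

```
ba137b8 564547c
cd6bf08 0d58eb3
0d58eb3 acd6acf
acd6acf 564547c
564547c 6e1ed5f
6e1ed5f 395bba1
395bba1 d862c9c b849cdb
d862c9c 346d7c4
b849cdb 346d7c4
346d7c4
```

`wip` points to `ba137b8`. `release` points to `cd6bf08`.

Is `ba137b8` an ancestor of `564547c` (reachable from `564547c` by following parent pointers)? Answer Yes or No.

No

Ancestors of 564547c: {346d7c4, 395bba1, 564547c, 6e1ed5f, b849cdb, d862c9c}.
ba137b8 is not in that set, so it is not an ancestor of 564547c.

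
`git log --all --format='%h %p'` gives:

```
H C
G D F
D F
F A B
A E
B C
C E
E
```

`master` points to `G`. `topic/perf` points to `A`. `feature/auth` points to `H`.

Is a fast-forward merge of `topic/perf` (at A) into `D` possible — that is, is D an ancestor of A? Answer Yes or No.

No

A fast-forward from D to A is possible iff D is an ancestor of A.
Ancestors of A: {A, E}.
D is not among them, so fast-forward is not possible.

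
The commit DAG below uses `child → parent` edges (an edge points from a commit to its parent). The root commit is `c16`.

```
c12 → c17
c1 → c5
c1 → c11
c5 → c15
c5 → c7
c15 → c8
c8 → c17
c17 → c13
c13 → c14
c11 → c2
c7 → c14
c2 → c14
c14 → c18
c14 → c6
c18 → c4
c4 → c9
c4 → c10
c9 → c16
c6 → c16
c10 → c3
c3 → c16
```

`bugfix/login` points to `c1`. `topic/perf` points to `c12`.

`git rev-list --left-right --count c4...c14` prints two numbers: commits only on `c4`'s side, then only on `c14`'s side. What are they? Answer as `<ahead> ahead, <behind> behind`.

0 ahead, 3 behind

Reachable from c4: {c10, c16, c3, c4, c9}.
Reachable from c14: {c10, c14, c16, c18, c3, c4, c6, c9}.
Only in c4's history (ahead): {} — 0.
Only in c14's history (behind): {c14, c18, c6} — 3.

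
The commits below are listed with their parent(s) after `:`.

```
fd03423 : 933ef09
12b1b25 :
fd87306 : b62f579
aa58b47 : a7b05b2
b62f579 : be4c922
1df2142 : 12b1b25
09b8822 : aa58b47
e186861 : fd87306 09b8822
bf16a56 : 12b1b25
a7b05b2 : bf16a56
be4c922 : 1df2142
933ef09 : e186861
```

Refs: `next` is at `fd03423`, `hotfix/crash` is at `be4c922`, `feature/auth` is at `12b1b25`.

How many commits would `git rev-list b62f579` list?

4

Walking parent pointers from b62f579: reachable set = {12b1b25, 1df2142, b62f579, be4c922}.
That is 4 commits.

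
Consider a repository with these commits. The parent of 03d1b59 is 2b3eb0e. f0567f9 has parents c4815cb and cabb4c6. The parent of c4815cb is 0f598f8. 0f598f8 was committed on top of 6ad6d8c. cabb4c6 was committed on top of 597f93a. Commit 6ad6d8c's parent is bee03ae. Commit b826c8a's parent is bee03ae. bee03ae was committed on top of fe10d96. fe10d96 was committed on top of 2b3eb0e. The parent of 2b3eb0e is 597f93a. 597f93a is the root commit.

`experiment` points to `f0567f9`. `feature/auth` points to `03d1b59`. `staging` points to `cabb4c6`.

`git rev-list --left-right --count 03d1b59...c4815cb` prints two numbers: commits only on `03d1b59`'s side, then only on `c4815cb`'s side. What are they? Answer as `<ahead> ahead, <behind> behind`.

1 ahead, 5 behind

Reachable from 03d1b59: {03d1b59, 2b3eb0e, 597f93a}.
Reachable from c4815cb: {0f598f8, 2b3eb0e, 597f93a, 6ad6d8c, bee03ae, c4815cb, fe10d96}.
Only in 03d1b59's history (ahead): {03d1b59} — 1.
Only in c4815cb's history (behind): {0f598f8, 6ad6d8c, bee03ae, c4815cb, fe10d96} — 5.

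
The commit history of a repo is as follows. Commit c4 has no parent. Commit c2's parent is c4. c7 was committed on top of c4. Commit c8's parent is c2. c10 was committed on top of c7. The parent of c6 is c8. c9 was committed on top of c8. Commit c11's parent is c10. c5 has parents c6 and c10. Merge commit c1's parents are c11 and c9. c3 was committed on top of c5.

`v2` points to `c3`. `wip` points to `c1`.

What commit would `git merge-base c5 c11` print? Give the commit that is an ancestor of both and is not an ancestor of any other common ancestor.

c10

Ancestors of c5: {c10, c2, c4, c5, c6, c7, c8}.
Ancestors of c11: {c10, c11, c4, c7}.
Common ancestors: {c10, c4, c7}.
Among these, c10 is not an ancestor of any other common ancestor — it is the merge base.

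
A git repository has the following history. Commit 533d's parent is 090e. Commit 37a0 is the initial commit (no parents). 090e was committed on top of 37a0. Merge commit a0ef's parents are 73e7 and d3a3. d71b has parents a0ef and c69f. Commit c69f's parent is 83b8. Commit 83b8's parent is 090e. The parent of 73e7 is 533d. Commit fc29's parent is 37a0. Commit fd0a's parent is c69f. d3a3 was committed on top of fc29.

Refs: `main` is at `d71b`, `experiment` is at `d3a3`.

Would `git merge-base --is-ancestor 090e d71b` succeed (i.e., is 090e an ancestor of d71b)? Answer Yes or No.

Yes

Ancestors of d71b (commits reachable by following parents): {090e, 37a0, 533d, 73e7, 83b8, a0ef, c69f, d3a3, d71b, fc29}.
090e is in that set, so it is an ancestor of d71b.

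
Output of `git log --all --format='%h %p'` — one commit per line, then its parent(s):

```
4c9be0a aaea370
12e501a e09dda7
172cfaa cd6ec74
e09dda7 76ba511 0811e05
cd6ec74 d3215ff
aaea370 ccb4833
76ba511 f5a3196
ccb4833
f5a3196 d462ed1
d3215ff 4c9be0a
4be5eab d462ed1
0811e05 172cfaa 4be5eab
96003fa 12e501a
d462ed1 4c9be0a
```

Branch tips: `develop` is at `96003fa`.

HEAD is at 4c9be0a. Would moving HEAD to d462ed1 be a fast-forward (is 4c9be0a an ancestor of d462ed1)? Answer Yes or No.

Yes

A fast-forward from 4c9be0a to d462ed1 is possible iff 4c9be0a is an ancestor of d462ed1.
Ancestors of d462ed1: {4c9be0a, aaea370, ccb4833, d462ed1}.
4c9be0a is among them, so fast-forward is possible.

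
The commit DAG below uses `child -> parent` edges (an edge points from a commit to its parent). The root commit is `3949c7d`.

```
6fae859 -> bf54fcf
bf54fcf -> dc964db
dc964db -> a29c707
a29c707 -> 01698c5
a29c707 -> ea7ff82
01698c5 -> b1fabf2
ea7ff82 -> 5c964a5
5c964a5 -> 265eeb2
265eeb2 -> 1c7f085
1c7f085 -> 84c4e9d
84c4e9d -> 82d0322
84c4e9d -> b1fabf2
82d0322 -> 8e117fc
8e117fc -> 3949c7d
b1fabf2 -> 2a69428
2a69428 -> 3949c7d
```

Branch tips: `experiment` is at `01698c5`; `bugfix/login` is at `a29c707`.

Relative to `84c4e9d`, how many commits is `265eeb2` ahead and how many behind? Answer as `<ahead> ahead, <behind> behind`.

Reachable from 265eeb2: {1c7f085, 265eeb2, 2a69428, 3949c7d, 82d0322, 84c4e9d, 8e117fc, b1fabf2}.
Reachable from 84c4e9d: {2a69428, 3949c7d, 82d0322, 84c4e9d, 8e117fc, b1fabf2}.
Only in 265eeb2's history (ahead): {1c7f085, 265eeb2} — 2.
Only in 84c4e9d's history (behind): {} — 0.

2 ahead, 0 behind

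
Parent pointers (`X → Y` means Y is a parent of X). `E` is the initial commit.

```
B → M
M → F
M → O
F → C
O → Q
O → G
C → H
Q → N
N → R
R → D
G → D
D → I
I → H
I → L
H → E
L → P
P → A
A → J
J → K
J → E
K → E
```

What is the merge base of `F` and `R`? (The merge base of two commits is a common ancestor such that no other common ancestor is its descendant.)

Ancestors of F: {C, E, F, H}.
Ancestors of R: {A, D, E, H, I, J, K, L, P, R}.
Common ancestors: {E, H}.
Among these, H is not an ancestor of any other common ancestor — it is the merge base.

H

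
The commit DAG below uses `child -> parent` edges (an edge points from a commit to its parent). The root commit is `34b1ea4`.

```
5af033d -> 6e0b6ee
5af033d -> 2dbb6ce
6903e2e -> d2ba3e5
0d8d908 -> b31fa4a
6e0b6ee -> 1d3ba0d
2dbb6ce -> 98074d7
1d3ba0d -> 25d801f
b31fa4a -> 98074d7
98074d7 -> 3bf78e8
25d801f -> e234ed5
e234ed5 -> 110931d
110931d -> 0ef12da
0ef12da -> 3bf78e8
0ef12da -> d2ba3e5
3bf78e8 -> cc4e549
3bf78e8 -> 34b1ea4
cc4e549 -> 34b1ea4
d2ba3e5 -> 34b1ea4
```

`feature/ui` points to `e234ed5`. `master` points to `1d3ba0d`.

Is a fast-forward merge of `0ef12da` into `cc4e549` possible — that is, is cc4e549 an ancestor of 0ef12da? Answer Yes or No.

A fast-forward from cc4e549 to 0ef12da is possible iff cc4e549 is an ancestor of 0ef12da.
Ancestors of 0ef12da: {0ef12da, 34b1ea4, 3bf78e8, cc4e549, d2ba3e5}.
cc4e549 is among them, so fast-forward is possible.

Yes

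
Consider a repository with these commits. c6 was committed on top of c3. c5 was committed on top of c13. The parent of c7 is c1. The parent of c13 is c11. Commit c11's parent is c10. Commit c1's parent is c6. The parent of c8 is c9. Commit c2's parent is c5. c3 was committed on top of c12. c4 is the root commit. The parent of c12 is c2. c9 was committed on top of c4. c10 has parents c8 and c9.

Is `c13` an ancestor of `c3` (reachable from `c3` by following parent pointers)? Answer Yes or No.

Yes

Ancestors of c3 (commits reachable by following parents): {c10, c11, c12, c13, c2, c3, c4, c5, c8, c9}.
c13 is in that set, so it is an ancestor of c3.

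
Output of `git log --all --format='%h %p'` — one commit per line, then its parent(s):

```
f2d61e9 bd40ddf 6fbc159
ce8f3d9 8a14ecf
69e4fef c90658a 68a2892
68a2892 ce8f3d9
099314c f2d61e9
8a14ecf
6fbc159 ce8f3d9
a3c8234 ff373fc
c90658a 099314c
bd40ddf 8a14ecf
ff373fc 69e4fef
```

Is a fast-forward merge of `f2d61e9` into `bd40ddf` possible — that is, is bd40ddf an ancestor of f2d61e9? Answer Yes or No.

A fast-forward from bd40ddf to f2d61e9 is possible iff bd40ddf is an ancestor of f2d61e9.
Ancestors of f2d61e9: {6fbc159, 8a14ecf, bd40ddf, ce8f3d9, f2d61e9}.
bd40ddf is among them, so fast-forward is possible.

Yes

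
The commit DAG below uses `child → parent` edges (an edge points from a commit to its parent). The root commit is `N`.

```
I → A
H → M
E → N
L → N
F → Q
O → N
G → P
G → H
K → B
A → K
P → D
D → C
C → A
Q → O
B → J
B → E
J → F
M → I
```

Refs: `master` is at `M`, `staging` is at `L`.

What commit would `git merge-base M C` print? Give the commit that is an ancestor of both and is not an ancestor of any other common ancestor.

Ancestors of M: {A, B, E, F, I, J, K, M, N, O, Q}.
Ancestors of C: {A, B, C, E, F, J, K, N, O, Q}.
Common ancestors: {A, B, E, F, J, K, N, O, Q}.
Among these, A is not an ancestor of any other common ancestor — it is the merge base.

A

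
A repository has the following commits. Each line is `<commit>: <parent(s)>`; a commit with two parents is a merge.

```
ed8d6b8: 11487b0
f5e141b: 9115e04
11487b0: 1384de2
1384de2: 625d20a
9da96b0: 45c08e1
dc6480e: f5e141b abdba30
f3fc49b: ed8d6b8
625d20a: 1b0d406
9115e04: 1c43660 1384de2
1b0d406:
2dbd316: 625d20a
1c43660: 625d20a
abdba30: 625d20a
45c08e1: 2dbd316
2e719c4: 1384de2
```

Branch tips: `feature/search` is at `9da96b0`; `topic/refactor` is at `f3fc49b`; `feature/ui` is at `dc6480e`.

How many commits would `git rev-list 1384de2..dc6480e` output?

Reachable from dc6480e: {1384de2, 1b0d406, 1c43660, 625d20a, 9115e04, abdba30, dc6480e, f5e141b}.
Reachable from 1384de2: {1384de2, 1b0d406, 625d20a}.
In dc6480e's history but not 1384de2's: {1c43660, 9115e04, abdba30, dc6480e, f5e141b} — 5 commits.

5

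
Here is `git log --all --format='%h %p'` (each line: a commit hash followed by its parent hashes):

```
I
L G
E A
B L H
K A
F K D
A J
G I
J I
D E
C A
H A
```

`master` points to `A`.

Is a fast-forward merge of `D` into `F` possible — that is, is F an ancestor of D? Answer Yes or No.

No

A fast-forward from F to D is possible iff F is an ancestor of D.
Ancestors of D: {A, D, E, I, J}.
F is not among them, so fast-forward is not possible.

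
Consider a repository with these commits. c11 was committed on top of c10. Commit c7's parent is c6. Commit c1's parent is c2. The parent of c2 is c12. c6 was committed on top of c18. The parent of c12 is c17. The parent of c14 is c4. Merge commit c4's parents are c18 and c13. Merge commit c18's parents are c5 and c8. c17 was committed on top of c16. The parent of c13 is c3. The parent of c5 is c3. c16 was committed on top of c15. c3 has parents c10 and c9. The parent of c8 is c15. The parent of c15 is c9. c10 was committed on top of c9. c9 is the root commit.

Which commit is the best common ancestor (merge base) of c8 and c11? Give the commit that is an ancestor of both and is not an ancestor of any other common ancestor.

c9

Ancestors of c8: {c15, c8, c9}.
Ancestors of c11: {c10, c11, c9}.
Common ancestors: {c9}.
The only common ancestor is c9, so it is the merge base.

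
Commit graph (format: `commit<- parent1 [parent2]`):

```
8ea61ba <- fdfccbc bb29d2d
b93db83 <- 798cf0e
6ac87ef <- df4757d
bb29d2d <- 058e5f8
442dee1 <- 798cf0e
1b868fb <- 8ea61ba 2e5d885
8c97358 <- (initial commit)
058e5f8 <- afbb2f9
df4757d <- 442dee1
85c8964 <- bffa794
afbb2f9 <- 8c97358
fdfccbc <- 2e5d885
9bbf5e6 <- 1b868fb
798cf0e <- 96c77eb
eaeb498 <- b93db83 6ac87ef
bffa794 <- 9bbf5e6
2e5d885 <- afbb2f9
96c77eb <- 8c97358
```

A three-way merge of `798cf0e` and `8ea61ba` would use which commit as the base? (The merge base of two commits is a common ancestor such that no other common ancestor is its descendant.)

Ancestors of 798cf0e: {798cf0e, 8c97358, 96c77eb}.
Ancestors of 8ea61ba: {058e5f8, 2e5d885, 8c97358, 8ea61ba, afbb2f9, bb29d2d, fdfccbc}.
Common ancestors: {8c97358}.
The only common ancestor is 8c97358, so it is the merge base.

8c97358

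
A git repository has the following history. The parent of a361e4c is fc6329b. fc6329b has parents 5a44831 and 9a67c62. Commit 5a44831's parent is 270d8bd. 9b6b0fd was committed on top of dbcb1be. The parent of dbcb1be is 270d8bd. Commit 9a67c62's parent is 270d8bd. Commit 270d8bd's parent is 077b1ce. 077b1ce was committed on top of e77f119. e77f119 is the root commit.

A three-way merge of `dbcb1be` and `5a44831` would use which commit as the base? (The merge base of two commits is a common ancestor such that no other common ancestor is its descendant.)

Ancestors of dbcb1be: {077b1ce, 270d8bd, dbcb1be, e77f119}.
Ancestors of 5a44831: {077b1ce, 270d8bd, 5a44831, e77f119}.
Common ancestors: {077b1ce, 270d8bd, e77f119}.
Among these, 270d8bd is not an ancestor of any other common ancestor — it is the merge base.

270d8bd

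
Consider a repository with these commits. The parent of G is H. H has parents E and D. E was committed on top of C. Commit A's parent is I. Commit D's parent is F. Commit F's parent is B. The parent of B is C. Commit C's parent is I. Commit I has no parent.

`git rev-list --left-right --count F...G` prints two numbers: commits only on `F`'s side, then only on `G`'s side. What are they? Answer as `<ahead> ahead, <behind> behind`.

0 ahead, 4 behind

Reachable from F: {B, C, F, I}.
Reachable from G: {B, C, D, E, F, G, H, I}.
Only in F's history (ahead): {} — 0.
Only in G's history (behind): {D, E, G, H} — 4.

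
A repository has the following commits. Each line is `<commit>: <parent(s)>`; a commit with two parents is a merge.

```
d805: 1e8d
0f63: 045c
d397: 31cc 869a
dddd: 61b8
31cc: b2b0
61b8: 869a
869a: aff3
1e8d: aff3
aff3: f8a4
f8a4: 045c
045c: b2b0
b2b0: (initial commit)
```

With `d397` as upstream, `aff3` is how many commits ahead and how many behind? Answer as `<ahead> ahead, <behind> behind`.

Reachable from aff3: {045c, aff3, b2b0, f8a4}.
Reachable from d397: {045c, 31cc, 869a, aff3, b2b0, d397, f8a4}.
Only in aff3's history (ahead): {} — 0.
Only in d397's history (behind): {31cc, 869a, d397} — 3.

0 ahead, 3 behind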